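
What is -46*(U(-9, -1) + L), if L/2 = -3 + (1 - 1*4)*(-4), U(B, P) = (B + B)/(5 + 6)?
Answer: -8280/11 ≈ -752.73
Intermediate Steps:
U(B, P) = 2*B/11 (U(B, P) = (2*B)/11 = (2*B)*(1/11) = 2*B/11)
L = 18 (L = 2*(-3 + (1 - 1*4)*(-4)) = 2*(-3 + (1 - 4)*(-4)) = 2*(-3 - 3*(-4)) = 2*(-3 + 12) = 2*9 = 18)
-46*(U(-9, -1) + L) = -46*((2/11)*(-9) + 18) = -46*(-18/11 + 18) = -46*180/11 = -8280/11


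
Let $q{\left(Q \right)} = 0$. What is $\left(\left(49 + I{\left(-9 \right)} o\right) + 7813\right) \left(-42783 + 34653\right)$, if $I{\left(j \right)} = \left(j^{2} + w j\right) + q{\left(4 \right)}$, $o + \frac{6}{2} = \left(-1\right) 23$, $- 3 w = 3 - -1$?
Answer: $-44259720$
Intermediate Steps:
$w = - \frac{4}{3}$ ($w = - \frac{3 - -1}{3} = - \frac{3 + 1}{3} = \left(- \frac{1}{3}\right) 4 = - \frac{4}{3} \approx -1.3333$)
$o = -26$ ($o = -3 - 23 = -26$)
$I{\left(j \right)} = j^{2} - \frac{4 j}{3}$ ($I{\left(j \right)} = \left(j^{2} - \frac{4 j}{3}\right) + 0 = j^{2} - \frac{4 j}{3}$)
$\left(\left(49 + I{\left(-9 \right)} o\right) + 7813\right) \left(-42783 + 34653\right) = \left(\left(49 + \frac{1}{3} \left(-9\right) \left(-4 + 3 \left(-9\right)\right) \left(-26\right)\right) + 7813\right) \left(-42783 + 34653\right) = \left(\left(49 + \frac{1}{3} \left(-9\right) \left(-4 - 27\right) \left(-26\right)\right) + 7813\right) \left(-8130\right) = \left(\left(49 + \frac{1}{3} \left(-9\right) \left(-31\right) \left(-26\right)\right) + 7813\right) \left(-8130\right) = \left(\left(49 + 93 \left(-26\right)\right) + 7813\right) \left(-8130\right) = \left(\left(49 - 2418\right) + 7813\right) \left(-8130\right) = \left(-2369 + 7813\right) \left(-8130\right) = 5444 \left(-8130\right) = -44259720$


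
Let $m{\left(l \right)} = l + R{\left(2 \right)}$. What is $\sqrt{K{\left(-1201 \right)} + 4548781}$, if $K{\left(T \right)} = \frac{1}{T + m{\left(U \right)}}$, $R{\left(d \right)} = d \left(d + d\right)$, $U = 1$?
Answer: $\frac{\sqrt{1615799791398}}{596} \approx 2132.8$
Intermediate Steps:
$R{\left(d \right)} = 2 d^{2}$ ($R{\left(d \right)} = d 2 d = 2 d^{2}$)
$m{\left(l \right)} = 8 + l$ ($m{\left(l \right)} = l + 2 \cdot 2^{2} = l + 2 \cdot 4 = l + 8 = 8 + l$)
$K{\left(T \right)} = \frac{1}{9 + T}$ ($K{\left(T \right)} = \frac{1}{T + \left(8 + 1\right)} = \frac{1}{T + 9} = \frac{1}{9 + T}$)
$\sqrt{K{\left(-1201 \right)} + 4548781} = \sqrt{\frac{1}{9 - 1201} + 4548781} = \sqrt{\frac{1}{-1192} + 4548781} = \sqrt{- \frac{1}{1192} + 4548781} = \sqrt{\frac{5422146951}{1192}} = \frac{\sqrt{1615799791398}}{596}$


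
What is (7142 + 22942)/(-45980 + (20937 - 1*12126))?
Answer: -276/341 ≈ -0.80938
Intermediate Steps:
(7142 + 22942)/(-45980 + (20937 - 1*12126)) = 30084/(-45980 + (20937 - 12126)) = 30084/(-45980 + 8811) = 30084/(-37169) = 30084*(-1/37169) = -276/341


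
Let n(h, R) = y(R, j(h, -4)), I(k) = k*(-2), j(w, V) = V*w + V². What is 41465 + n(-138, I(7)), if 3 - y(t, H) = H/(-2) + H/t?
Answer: 292548/7 ≈ 41793.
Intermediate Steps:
j(w, V) = V² + V*w
y(t, H) = 3 + H/2 - H/t (y(t, H) = 3 - (H/(-2) + H/t) = 3 - (H*(-½) + H/t) = 3 - (-H/2 + H/t) = 3 + (H/2 - H/t) = 3 + H/2 - H/t)
I(k) = -2*k
n(h, R) = 11 - 2*h - (16 - 4*h)/R (n(h, R) = 3 + (-4*(-4 + h))/2 - (-4*(-4 + h))/R = 3 + (16 - 4*h)/2 - (16 - 4*h)/R = 3 + (8 - 2*h) - (16 - 4*h)/R = 11 - 2*h - (16 - 4*h)/R)
41465 + n(-138, I(7)) = 41465 + (-16 + 4*(-138) + (-2*7)*(11 - 2*(-138)))/((-2*7)) = 41465 + (-16 - 552 - 14*(11 + 276))/(-14) = 41465 - (-16 - 552 - 14*287)/14 = 41465 - (-16 - 552 - 4018)/14 = 41465 - 1/14*(-4586) = 41465 + 2293/7 = 292548/7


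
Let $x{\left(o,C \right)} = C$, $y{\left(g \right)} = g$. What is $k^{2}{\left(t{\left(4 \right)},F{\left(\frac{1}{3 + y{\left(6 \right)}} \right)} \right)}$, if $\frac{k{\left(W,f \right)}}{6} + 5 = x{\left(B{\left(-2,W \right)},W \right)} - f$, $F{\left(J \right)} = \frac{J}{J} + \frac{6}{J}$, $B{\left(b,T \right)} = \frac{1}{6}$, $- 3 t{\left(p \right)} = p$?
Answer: $135424$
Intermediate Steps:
$t{\left(p \right)} = - \frac{p}{3}$
$B{\left(b,T \right)} = \frac{1}{6}$
$F{\left(J \right)} = 1 + \frac{6}{J}$
$k{\left(W,f \right)} = -30 - 6 f + 6 W$ ($k{\left(W,f \right)} = -30 + 6 \left(W - f\right) = -30 + \left(- 6 f + 6 W\right) = -30 - 6 f + 6 W$)
$k^{2}{\left(t{\left(4 \right)},F{\left(\frac{1}{3 + y{\left(6 \right)}} \right)} \right)} = \left(-30 - 6 \frac{6 + \frac{1}{3 + 6}}{\frac{1}{3 + 6}} + 6 \left(\left(- \frac{1}{3}\right) 4\right)\right)^{2} = \left(-30 - 6 \frac{6 + \frac{1}{9}}{\frac{1}{9}} + 6 \left(- \frac{4}{3}\right)\right)^{2} = \left(-30 - 6 \frac{1}{\frac{1}{9}} \left(6 + \frac{1}{9}\right) - 8\right)^{2} = \left(-30 - 6 \cdot 9 \cdot \frac{55}{9} - 8\right)^{2} = \left(-30 - 330 - 8\right)^{2} = \left(-368\right)^{2} = 135424$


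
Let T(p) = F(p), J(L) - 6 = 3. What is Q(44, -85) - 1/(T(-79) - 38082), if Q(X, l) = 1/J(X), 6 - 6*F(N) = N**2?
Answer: 234781/2112543 ≈ 0.11114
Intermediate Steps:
J(L) = 9 (J(L) = 6 + 3 = 9)
F(N) = 1 - N**2/6
T(p) = 1 - p**2/6
Q(X, l) = 1/9
Q(44, -85) - 1/(T(-79) - 38082) = 1/9 - 1/((1 - 1/6*(-79)**2) - 38082) = 1/9 - 1/((1 - 1/6*6241) - 38082) = 1/9 - 1/((1 - 6241/6) - 38082) = 1/9 - 1/(-6235/6 - 38082) = 1/9 - 1/(-234727/6) = 1/9 - 1*(-6/234727) = 1/9 + 6/234727 = 234781/2112543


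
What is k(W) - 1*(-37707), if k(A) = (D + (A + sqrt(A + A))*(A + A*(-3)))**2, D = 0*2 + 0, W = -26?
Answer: 1725003 - 281216*I*sqrt(13) ≈ 1.725e+6 - 1.0139e+6*I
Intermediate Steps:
D = 0 (D = 0 + 0 = 0)
k(A) = 4*A**2*(A + sqrt(2)*sqrt(A))**2 (k(A) = (0 + (A + sqrt(A + A))*(A + A*(-3)))**2 = (0 + (A + sqrt(2*A))*(A - 3*A))**2 = (0 + (A + sqrt(2)*sqrt(A))*(-2*A))**2 = (0 - 2*A*(A + sqrt(2)*sqrt(A)))**2 = (-2*A*(A + sqrt(2)*sqrt(A)))**2 = 4*A**2*(A + sqrt(2)*sqrt(A))**2)
k(W) - 1*(-37707) = 4*((-26)**2 + sqrt(2)*(-26)**(3/2))**2 - 1*(-37707) = 4*(676 + sqrt(2)*(-26*I*sqrt(26)))**2 + 37707 = 4*(676 - 52*I*sqrt(13))**2 + 37707 = 37707 + 4*(676 - 52*I*sqrt(13))**2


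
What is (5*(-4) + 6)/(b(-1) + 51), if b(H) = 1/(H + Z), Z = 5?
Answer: -56/205 ≈ -0.27317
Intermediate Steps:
b(H) = 1/(5 + H) (b(H) = 1/(H + 5) = 1/(5 + H))
(5*(-4) + 6)/(b(-1) + 51) = (5*(-4) + 6)/(1/(5 - 1) + 51) = (-20 + 6)/(1/4 + 51) = -14/(¼ + 51) = -14/(205/4) = (4/205)*(-14) = -56/205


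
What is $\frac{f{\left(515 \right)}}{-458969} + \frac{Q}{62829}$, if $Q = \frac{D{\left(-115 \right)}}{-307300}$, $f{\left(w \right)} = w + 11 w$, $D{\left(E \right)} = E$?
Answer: $- \frac{3409125163559}{253185025782780} \approx -0.013465$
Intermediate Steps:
$f{\left(w \right)} = 12 w$
$Q = \frac{23}{61460}$ ($Q = - \frac{115}{-307300} = \left(-115\right) \left(- \frac{1}{307300}\right) = \frac{23}{61460} \approx 0.00037423$)
$\frac{f{\left(515 \right)}}{-458969} + \frac{Q}{62829} = \frac{12 \cdot 515}{-458969} + \frac{23}{61460 \cdot 62829} = 6180 \left(- \frac{1}{458969}\right) + \frac{23}{61460} \cdot \frac{1}{62829} = - \frac{6180}{458969} + \frac{23}{3861470340} = - \frac{3409125163559}{253185025782780}$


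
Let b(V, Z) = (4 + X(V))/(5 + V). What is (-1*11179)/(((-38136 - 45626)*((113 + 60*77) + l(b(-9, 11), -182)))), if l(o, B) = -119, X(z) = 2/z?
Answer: 1597/55211124 ≈ 2.8925e-5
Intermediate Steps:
b(V, Z) = (4 + 2/V)/(5 + V)
(-1*11179)/(((-38136 - 45626)*((113 + 60*77) + l(b(-9, 11), -182)))) = (-1*11179)/(((-38136 - 45626)*((113 + 60*77) - 119))) = -11179*(-1/(83762*((113 + 4620) - 119))) = -11179*(-1/(83762*(4733 - 119))) = -11179/((-83762*4614)) = -11179/(-386477868) = -11179*(-1/386477868) = 1597/55211124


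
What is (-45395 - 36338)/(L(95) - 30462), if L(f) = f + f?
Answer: 81733/30272 ≈ 2.7000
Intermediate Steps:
L(f) = 2*f
(-45395 - 36338)/(L(95) - 30462) = (-45395 - 36338)/(2*95 - 30462) = -81733/(190 - 30462) = -81733/(-30272) = -81733*(-1/30272) = 81733/30272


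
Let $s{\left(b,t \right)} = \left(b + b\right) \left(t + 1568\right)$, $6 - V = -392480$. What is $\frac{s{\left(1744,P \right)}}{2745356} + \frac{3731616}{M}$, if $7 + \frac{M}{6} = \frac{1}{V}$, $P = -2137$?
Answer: $- \frac{167537518076727112}{1885648454939} \approx -88849.0$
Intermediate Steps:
$V = 392486$ ($V = 6 - -392480 = 6 + 392480 = 392486$)
$M = - \frac{8242203}{196243}$ ($M = -42 + \frac{6}{392486} = -42 + 6 \cdot \frac{1}{392486} = -42 + \frac{3}{196243} = - \frac{8242203}{196243} \approx -42.0$)
$s{\left(b,t \right)} = 2 b \left(1568 + t\right)$
$\frac{s{\left(1744,P \right)}}{2745356} + \frac{3731616}{M} = \frac{2 \cdot 1744 \left(1568 - 2137\right)}{2745356} + \frac{3731616}{- \frac{8242203}{196243}} = 2 \cdot 1744 \left(-569\right) \frac{1}{2745356} + 3731616 \left(- \frac{196243}{8242203}\right) = \left(-1984672\right) \frac{1}{2745356} - \frac{244101172896}{2747401} = - \frac{496168}{686339} - \frac{244101172896}{2747401} = - \frac{167537518076727112}{1885648454939}$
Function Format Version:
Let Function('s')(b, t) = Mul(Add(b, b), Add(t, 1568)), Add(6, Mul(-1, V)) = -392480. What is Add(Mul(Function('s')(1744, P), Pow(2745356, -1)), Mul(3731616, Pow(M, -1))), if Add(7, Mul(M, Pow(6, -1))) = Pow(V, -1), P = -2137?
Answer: Rational(-167537518076727112, 1885648454939) ≈ -88849.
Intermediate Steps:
V = 392486 (V = Add(6, Mul(-1, -392480)) = Add(6, 392480) = 392486)
M = Rational(-8242203, 196243) (M = Add(-42, Mul(6, Pow(392486, -1))) = Add(-42, Mul(6, Rational(1, 392486))) = Add(-42, Rational(3, 196243)) = Rational(-8242203, 196243) ≈ -42.000)
Function('s')(b, t) = Mul(2, b, Add(1568, t)) (Function('s')(b, t) = Mul(Mul(2, b), Add(1568, t)) = Mul(2, b, Add(1568, t)))
Add(Mul(Function('s')(1744, P), Pow(2745356, -1)), Mul(3731616, Pow(M, -1))) = Add(Mul(Mul(2, 1744, Add(1568, -2137)), Pow(2745356, -1)), Mul(3731616, Pow(Rational(-8242203, 196243), -1))) = Add(Mul(Mul(2, 1744, -569), Rational(1, 2745356)), Mul(3731616, Rational(-196243, 8242203))) = Add(Mul(-1984672, Rational(1, 2745356)), Rational(-244101172896, 2747401)) = Add(Rational(-496168, 686339), Rational(-244101172896, 2747401)) = Rational(-167537518076727112, 1885648454939)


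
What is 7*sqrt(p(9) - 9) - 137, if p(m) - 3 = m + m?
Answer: -137 + 14*sqrt(3) ≈ -112.75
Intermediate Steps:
p(m) = 3 + 2*m (p(m) = 3 + (m + m) = 3 + 2*m)
7*sqrt(p(9) - 9) - 137 = 7*sqrt((3 + 2*9) - 9) - 137 = 7*sqrt((3 + 18) - 9) - 137 = 7*sqrt(21 - 9) - 137 = 7*sqrt(12) - 137 = 7*(2*sqrt(3)) - 137 = 14*sqrt(3) - 137 = -137 + 14*sqrt(3)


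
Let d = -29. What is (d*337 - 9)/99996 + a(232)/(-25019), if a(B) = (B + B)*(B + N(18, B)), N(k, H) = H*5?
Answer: -32415476153/1250899962 ≈ -25.914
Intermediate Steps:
N(k, H) = 5*H
a(B) = 12*B² (a(B) = (B + B)*(B + 5*B) = (2*B)*(6*B) = 12*B²)
(d*337 - 9)/99996 + a(232)/(-25019) = (-29*337 - 9)/99996 + (12*232²)/(-25019) = (-9773 - 9)*(1/99996) + (12*53824)*(-1/25019) = -9782*1/99996 + 645888*(-1/25019) = -4891/49998 - 645888/25019 = -32415476153/1250899962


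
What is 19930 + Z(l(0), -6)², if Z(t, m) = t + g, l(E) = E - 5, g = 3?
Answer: 19934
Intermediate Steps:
l(E) = -5 + E
Z(t, m) = 3 + t (Z(t, m) = t + 3 = 3 + t)
19930 + Z(l(0), -6)² = 19930 + (3 + (-5 + 0))² = 19930 + (3 - 5)² = 19930 + (-2)² = 19930 + 4 = 19934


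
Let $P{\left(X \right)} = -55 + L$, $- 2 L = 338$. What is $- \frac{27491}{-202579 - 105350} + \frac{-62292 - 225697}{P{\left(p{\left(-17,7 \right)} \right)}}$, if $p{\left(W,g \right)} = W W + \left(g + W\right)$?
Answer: $\frac{88686322765}{68976096} \approx 1285.8$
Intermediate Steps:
$p{\left(W,g \right)} = W + g + W^{2}$ ($p{\left(W,g \right)} = W^{2} + \left(W + g\right) = W + g + W^{2}$)
$L = -169$ ($L = \left(- \frac{1}{2}\right) 338 = -169$)
$P{\left(X \right)} = -224$ ($P{\left(X \right)} = -55 - 169 = -224$)
$- \frac{27491}{-202579 - 105350} + \frac{-62292 - 225697}{P{\left(p{\left(-17,7 \right)} \right)}} = - \frac{27491}{-202579 - 105350} + \frac{-62292 - 225697}{-224} = - \frac{27491}{-307929} - - \frac{287989}{224} = \left(-27491\right) \left(- \frac{1}{307929}\right) + \frac{287989}{224} = \frac{27491}{307929} + \frac{287989}{224} = \frac{88686322765}{68976096}$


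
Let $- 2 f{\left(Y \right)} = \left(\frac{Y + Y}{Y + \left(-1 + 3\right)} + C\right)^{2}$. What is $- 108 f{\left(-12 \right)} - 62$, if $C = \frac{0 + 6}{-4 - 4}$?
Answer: $\frac{17003}{200} \approx 85.015$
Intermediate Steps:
$C = - \frac{3}{4}$ ($C = \frac{6}{-8} = 6 \left(- \frac{1}{8}\right) = - \frac{3}{4} \approx -0.75$)
$f{\left(Y \right)} = - \frac{\left(- \frac{3}{4} + \frac{2 Y}{2 + Y}\right)^{2}}{2}$ ($f{\left(Y \right)} = - \frac{\left(\frac{Y + Y}{Y + \left(-1 + 3\right)} - \frac{3}{4}\right)^{2}}{2} = - \frac{\left(\frac{2 Y}{Y + 2} - \frac{3}{4}\right)^{2}}{2} = - \frac{\left(\frac{2 Y}{2 + Y} - \frac{3}{4}\right)^{2}}{2} = - \frac{\left(- \frac{3}{4} + \frac{2 Y}{2 + Y}\right)^{2}}{2}$)
$- 108 f{\left(-12 \right)} - 62 = - 108 \left(- \frac{\left(-6 + 5 \left(-12\right)\right)^{2}}{32 \left(2 - 12\right)^{2}}\right) - 62 = - 108 \left(- \frac{\left(-6 - 60\right)^{2}}{32 \cdot 100}\right) - 62 = - 108 \left(\left(- \frac{1}{32}\right) \left(-66\right)^{2} \cdot \frac{1}{100}\right) - 62 = - 108 \left(\left(- \frac{1}{32}\right) 4356 \cdot \frac{1}{100}\right) - 62 = \left(-108\right) \left(- \frac{1089}{800}\right) - 62 = \frac{29403}{200} - 62 = \frac{17003}{200}$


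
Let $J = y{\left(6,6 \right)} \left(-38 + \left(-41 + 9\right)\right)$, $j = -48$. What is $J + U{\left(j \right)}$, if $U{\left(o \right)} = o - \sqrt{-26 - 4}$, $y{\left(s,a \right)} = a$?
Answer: $-468 - i \sqrt{30} \approx -468.0 - 5.4772 i$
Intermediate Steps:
$U{\left(o \right)} = o - i \sqrt{30}$ ($U{\left(o \right)} = o - \sqrt{-30} = o - i \sqrt{30}$)
$J = -420$ ($J = 6 \left(-38 + \left(-41 + 9\right)\right) = 6 \left(-38 - 32\right) = 6 \left(-70\right) = -420$)
$J + U{\left(j \right)} = -420 - \left(48 + i \sqrt{30}\right) = -468 - i \sqrt{30}$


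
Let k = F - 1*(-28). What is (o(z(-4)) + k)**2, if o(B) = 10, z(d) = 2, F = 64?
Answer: 10404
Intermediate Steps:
k = 92 (k = 64 - 1*(-28) = 64 + 28 = 92)
(o(z(-4)) + k)**2 = (10 + 92)**2 = 102**2 = 10404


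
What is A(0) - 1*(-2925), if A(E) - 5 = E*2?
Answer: 2930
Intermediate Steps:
A(E) = 5 + 2*E (A(E) = 5 + E*2 = 5 + 2*E)
A(0) - 1*(-2925) = (5 + 2*0) - 1*(-2925) = (5 + 0) + 2925 = 5 + 2925 = 2930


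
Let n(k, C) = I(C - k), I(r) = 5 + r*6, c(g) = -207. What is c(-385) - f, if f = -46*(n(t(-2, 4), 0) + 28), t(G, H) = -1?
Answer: 1587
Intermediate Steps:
I(r) = 5 + 6*r
n(k, C) = 5 - 6*k + 6*C (n(k, C) = 5 + 6*(C - k) = 5 + (-6*k + 6*C) = 5 - 6*k + 6*C)
f = -1794 (f = -46*((5 - 6*(-1) + 6*0) + 28) = -46*((5 + 6 + 0) + 28) = -46*(11 + 28) = -46*39 = -1794)
c(-385) - f = -207 - 1*(-1794) = -207 + 1794 = 1587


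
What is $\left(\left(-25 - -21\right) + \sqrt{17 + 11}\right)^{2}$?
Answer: $44 - 16 \sqrt{7} \approx 1.668$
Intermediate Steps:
$\left(\left(-25 - -21\right) + \sqrt{17 + 11}\right)^{2} = \left(\left(-25 + 21\right) + \sqrt{28}\right)^{2} = \left(-4 + 2 \sqrt{7}\right)^{2}$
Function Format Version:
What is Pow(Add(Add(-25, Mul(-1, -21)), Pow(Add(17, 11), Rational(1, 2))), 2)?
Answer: Add(44, Mul(-16, Pow(7, Rational(1, 2)))) ≈ 1.6680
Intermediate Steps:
Pow(Add(Add(-25, Mul(-1, -21)), Pow(Add(17, 11), Rational(1, 2))), 2) = Pow(Add(Add(-25, 21), Pow(28, Rational(1, 2))), 2) = Pow(Add(-4, Mul(2, Pow(7, Rational(1, 2)))), 2)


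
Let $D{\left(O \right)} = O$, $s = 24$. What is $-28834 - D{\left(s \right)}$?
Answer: $-28858$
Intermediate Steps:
$-28834 - D{\left(s \right)} = -28834 - 24 = -28858$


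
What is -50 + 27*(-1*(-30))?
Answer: 760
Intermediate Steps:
-50 + 27*(-1*(-30)) = -50 + 27*30 = -50 + 810 = 760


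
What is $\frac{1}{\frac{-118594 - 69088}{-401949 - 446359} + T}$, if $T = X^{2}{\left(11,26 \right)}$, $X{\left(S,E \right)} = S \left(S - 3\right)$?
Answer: $\frac{424154}{3284742417} \approx 0.00012913$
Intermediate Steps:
$X{\left(S,E \right)} = S \left(-3 + S\right)$ ($X{\left(S,E \right)} = S \left(S - 3\right) = S \left(-3 + S\right)$)
$T = 7744$ ($T = \left(11 \left(-3 + 11\right)\right)^{2} = \left(11 \cdot 8\right)^{2} = 88^{2} = 7744$)
$\frac{1}{\frac{-118594 - 69088}{-401949 - 446359} + T} = \frac{1}{\frac{-118594 - 69088}{-401949 - 446359} + 7744} = \frac{1}{- \frac{187682}{-848308} + 7744} = \frac{1}{\left(-187682\right) \left(- \frac{1}{848308}\right) + 7744} = \frac{1}{\frac{93841}{424154} + 7744} = \frac{1}{\frac{3284742417}{424154}} = \frac{424154}{3284742417}$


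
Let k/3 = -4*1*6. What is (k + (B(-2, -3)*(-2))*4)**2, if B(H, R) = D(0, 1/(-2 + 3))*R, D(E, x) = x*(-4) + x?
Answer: 20736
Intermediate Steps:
D(E, x) = -3*x (D(E, x) = -4*x + x = -3*x)
k = -72 (k = 3*(-4*1*6) = 3*(-4*6) = 3*(-24) = -72)
B(H, R) = -3*R (B(H, R) = (-3/(-2 + 3))*R = (-3/1)*R = (-3*1)*R = -3*R)
(k + (B(-2, -3)*(-2))*4)**2 = (-72 + (-3*(-3)*(-2))*4)**2 = (-72 + (9*(-2))*4)**2 = (-72 - 18*4)**2 = (-72 - 72)**2 = (-144)**2 = 20736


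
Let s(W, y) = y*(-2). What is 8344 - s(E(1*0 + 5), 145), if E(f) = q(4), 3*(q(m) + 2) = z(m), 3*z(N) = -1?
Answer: 8634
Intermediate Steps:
z(N) = -⅓ (z(N) = (⅓)*(-1) = -⅓)
q(m) = -19/9 (q(m) = -2 + (⅓)*(-⅓) = -2 - ⅑ = -19/9)
E(f) = -19/9
s(W, y) = -2*y
8344 - s(E(1*0 + 5), 145) = 8344 - (-2)*145 = 8344 - 1*(-290) = 8344 + 290 = 8634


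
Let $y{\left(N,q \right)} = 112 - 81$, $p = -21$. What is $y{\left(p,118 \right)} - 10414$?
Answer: $-10383$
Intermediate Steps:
$y{\left(N,q \right)} = 31$
$y{\left(p,118 \right)} - 10414 = 31 - 10414 = -10383$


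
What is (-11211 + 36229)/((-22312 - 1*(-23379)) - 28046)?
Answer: -25018/26979 ≈ -0.92731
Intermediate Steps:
(-11211 + 36229)/((-22312 - 1*(-23379)) - 28046) = 25018/((-22312 + 23379) - 28046) = 25018/(1067 - 28046) = 25018/(-26979) = 25018*(-1/26979) = -25018/26979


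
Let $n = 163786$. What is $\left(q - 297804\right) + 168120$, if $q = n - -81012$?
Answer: $115114$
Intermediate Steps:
$q = 244798$ ($q = 163786 - -81012 = 163786 + 81012 = 244798$)
$\left(q - 297804\right) + 168120 = \left(244798 - 297804\right) + 168120 = -53006 + 168120 = 115114$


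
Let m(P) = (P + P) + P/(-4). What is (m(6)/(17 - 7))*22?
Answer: 231/10 ≈ 23.100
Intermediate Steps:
m(P) = 7*P/4 (m(P) = 2*P + P*(-¼) = 2*P - P/4 = 7*P/4)
(m(6)/(17 - 7))*22 = (((7/4)*6)/(17 - 7))*22 = ((21/2)/10)*22 = ((⅒)*(21/2))*22 = (21/20)*22 = 231/10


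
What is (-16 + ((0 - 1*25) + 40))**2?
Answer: 1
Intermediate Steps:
(-16 + ((0 - 1*25) + 40))**2 = (-16 + ((0 - 25) + 40))**2 = (-16 + (-25 + 40))**2 = (-16 + 15)**2 = (-1)**2 = 1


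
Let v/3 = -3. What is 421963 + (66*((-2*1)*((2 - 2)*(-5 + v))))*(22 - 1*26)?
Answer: 421963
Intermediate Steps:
v = -9 (v = 3*(-3) = -9)
421963 + (66*((-2*1)*((2 - 2)*(-5 + v))))*(22 - 1*26) = 421963 + (66*((-2*1)*((2 - 2)*(-5 - 9))))*(22 - 1*26) = 421963 + (66*(-0*(-14)))*(22 - 26) = 421963 + (66*(-2*0))*(-4) = 421963 + (66*0)*(-4) = 421963 + 0*(-4) = 421963 + 0 = 421963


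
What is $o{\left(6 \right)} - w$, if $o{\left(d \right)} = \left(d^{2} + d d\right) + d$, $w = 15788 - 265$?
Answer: $-15445$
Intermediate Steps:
$w = 15523$
$o{\left(d \right)} = d + 2 d^{2}$ ($o{\left(d \right)} = \left(d^{2} + d^{2}\right) + d = 2 d^{2} + d = d + 2 d^{2}$)
$o{\left(6 \right)} - w = 6 \left(1 + 2 \cdot 6\right) - 15523 = 6 \left(1 + 12\right) - 15523 = 6 \cdot 13 - 15523 = 78 - 15523 = -15445$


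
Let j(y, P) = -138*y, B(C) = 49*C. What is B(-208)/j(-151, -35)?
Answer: -5096/10419 ≈ -0.48911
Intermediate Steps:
B(-208)/j(-151, -35) = (49*(-208))/((-138*(-151))) = -10192/20838 = -10192*1/20838 = -5096/10419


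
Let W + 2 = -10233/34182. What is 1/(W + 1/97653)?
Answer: -41209566/94755539 ≈ -0.43490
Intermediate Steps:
W = -2911/1266 (W = -2 - 10233/34182 = -2 - 10233*1/34182 = -2 - 379/1266 = -2911/1266 ≈ -2.2994)
1/(W + 1/97653) = 1/(-2911/1266 + 1/97653) = 1/(-94755539/41209566) = -41209566/94755539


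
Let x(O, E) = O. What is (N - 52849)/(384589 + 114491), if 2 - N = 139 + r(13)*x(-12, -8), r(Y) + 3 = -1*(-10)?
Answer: -8817/83180 ≈ -0.10600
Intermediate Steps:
r(Y) = 7 (r(Y) = -3 - 1*(-10) = -3 + 10 = 7)
N = -53 (N = 2 - (139 + 7*(-12)) = 2 - (139 - 84) = 2 - 1*55 = 2 - 55 = -53)
(N - 52849)/(384589 + 114491) = (-53 - 52849)/(384589 + 114491) = -52902/499080 = -52902*1/499080 = -8817/83180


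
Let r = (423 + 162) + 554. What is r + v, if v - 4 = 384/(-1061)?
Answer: 1212339/1061 ≈ 1142.6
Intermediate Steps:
r = 1139 (r = 585 + 554 = 1139)
v = 3860/1061 (v = 4 + 384/(-1061) = 4 + 384*(-1/1061) = 4 - 384/1061 = 3860/1061 ≈ 3.6381)
r + v = 1139 + 3860/1061 = 1212339/1061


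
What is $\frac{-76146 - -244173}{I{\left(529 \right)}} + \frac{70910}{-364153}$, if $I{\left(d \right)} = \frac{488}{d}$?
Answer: $\frac{32368172009219}{177706664} \approx 1.8214 \cdot 10^{5}$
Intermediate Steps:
$\frac{-76146 - -244173}{I{\left(529 \right)}} + \frac{70910}{-364153} = \frac{-76146 - -244173}{488 \cdot \frac{1}{529}} + \frac{70910}{-364153} = \frac{-76146 + 244173}{488 \cdot \frac{1}{529}} + 70910 \left(- \frac{1}{364153}\right) = \frac{168027}{\frac{488}{529}} - \frac{70910}{364153} = 168027 \cdot \frac{529}{488} - \frac{70910}{364153} = \frac{88886283}{488} - \frac{70910}{364153} = \frac{32368172009219}{177706664}$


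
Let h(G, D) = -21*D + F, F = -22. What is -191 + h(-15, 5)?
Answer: -318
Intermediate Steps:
h(G, D) = -22 - 21*D (h(G, D) = -21*D - 22 = -22 - 21*D)
-191 + h(-15, 5) = -191 + (-22 - 21*5) = -191 + (-22 - 105) = -191 - 127 = -318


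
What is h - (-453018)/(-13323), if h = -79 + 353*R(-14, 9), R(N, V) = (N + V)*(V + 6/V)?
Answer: -228818120/13323 ≈ -17175.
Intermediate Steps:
h = -51422/3 (h = -79 + 353*(6 + 9**2 - 14*9 + 6*(-14)/9) = -79 + 353*(6 + 81 - 126 + 6*(-14)*(1/9)) = -79 + 353*(6 + 81 - 126 - 28/3) = -79 + 353*(-145/3) = -79 - 51185/3 = -51422/3 ≈ -17141.)
h - (-453018)/(-13323) = -51422/3 - (-453018)/(-13323) = -51422/3 - (-453018)*(-1)/13323 = -51422/3 - 1*151006/4441 = -51422/3 - 151006/4441 = -228818120/13323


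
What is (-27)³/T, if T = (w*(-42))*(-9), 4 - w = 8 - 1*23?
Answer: -729/266 ≈ -2.7406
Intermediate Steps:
w = 19 (w = 4 - (8 - 1*23) = 4 - (8 - 23) = 4 - 1*(-15) = 4 + 15 = 19)
T = 7182 (T = (19*(-42))*(-9) = -798*(-9) = 7182)
(-27)³/T = (-27)³/7182 = -19683*1/7182 = -729/266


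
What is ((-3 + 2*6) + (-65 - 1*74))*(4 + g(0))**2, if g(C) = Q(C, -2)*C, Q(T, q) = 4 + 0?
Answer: -2080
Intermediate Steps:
Q(T, q) = 4
g(C) = 4*C
((-3 + 2*6) + (-65 - 1*74))*(4 + g(0))**2 = ((-3 + 2*6) + (-65 - 1*74))*(4 + 4*0)**2 = ((-3 + 12) + (-65 - 74))*(4 + 0)**2 = (9 - 139)*4**2 = -130*16 = -2080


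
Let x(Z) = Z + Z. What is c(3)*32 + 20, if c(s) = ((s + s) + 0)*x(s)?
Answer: 1172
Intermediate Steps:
x(Z) = 2*Z
c(s) = 4*s² (c(s) = ((s + s) + 0)*(2*s) = (2*s + 0)*(2*s) = (2*s)*(2*s) = 4*s²)
c(3)*32 + 20 = (4*3²)*32 + 20 = (4*9)*32 + 20 = 36*32 + 20 = 1152 + 20 = 1172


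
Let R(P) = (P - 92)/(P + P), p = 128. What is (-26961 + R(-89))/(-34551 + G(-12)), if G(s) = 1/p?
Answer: 307128128/393604903 ≈ 0.78030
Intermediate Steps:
G(s) = 1/128
R(P) = (-92 + P)/(2*P) (R(P) = (-92 + P)/((2*P)) = (-92 + P)*(1/(2*P)) = (-92 + P)/(2*P))
(-26961 + R(-89))/(-34551 + G(-12)) = (-26961 + (½)*(-92 - 89)/(-89))/(-34551 + 1/128) = (-26961 + (½)*(-1/89)*(-181))/(-4422527/128) = (-26961 + 181/178)*(-128/4422527) = -4798877/178*(-128/4422527) = 307128128/393604903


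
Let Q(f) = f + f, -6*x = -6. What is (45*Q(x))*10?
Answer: 900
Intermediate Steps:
x = 1 (x = -1/6*(-6) = 1)
Q(f) = 2*f
(45*Q(x))*10 = (45*(2*1))*10 = (45*2)*10 = 90*10 = 900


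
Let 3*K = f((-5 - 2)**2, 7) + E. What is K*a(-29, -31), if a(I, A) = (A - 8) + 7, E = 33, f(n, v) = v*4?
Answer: -1952/3 ≈ -650.67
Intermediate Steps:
f(n, v) = 4*v
a(I, A) = -1 + A (a(I, A) = (-8 + A) + 7 = -1 + A)
K = 61/3 (K = (4*7 + 33)/3 = (28 + 33)/3 = (1/3)*61 = 61/3 ≈ 20.333)
K*a(-29, -31) = 61*(-1 - 31)/3 = (61/3)*(-32) = -1952/3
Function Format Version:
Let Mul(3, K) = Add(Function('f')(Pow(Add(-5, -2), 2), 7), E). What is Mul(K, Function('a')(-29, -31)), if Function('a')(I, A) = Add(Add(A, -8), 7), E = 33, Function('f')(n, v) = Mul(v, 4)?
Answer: Rational(-1952, 3) ≈ -650.67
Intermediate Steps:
Function('f')(n, v) = Mul(4, v)
Function('a')(I, A) = Add(-1, A) (Function('a')(I, A) = Add(Add(-8, A), 7) = Add(-1, A))
K = Rational(61, 3) (K = Mul(Rational(1, 3), Add(Mul(4, 7), 33)) = Mul(Rational(1, 3), Add(28, 33)) = Mul(Rational(1, 3), 61) = Rational(61, 3) ≈ 20.333)
Mul(K, Function('a')(-29, -31)) = Mul(Rational(61, 3), Add(-1, -31)) = Mul(Rational(61, 3), -32) = Rational(-1952, 3)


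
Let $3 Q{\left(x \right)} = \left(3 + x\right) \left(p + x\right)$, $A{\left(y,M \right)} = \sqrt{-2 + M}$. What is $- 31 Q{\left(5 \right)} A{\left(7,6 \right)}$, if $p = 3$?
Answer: $- \frac{3968}{3} \approx -1322.7$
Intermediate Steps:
$Q{\left(x \right)} = \frac{\left(3 + x\right)^{2}}{3}$ ($Q{\left(x \right)} = \frac{\left(3 + x\right) \left(3 + x\right)}{3} = \frac{\left(3 + x\right)^{2}}{3}$)
$- 31 Q{\left(5 \right)} A{\left(7,6 \right)} = - 31 \left(3 + 2 \cdot 5 + \frac{5^{2}}{3}\right) \sqrt{-2 + 6} = - 31 \left(3 + 10 + \frac{1}{3} \cdot 25\right) \sqrt{4} = - 31 \left(3 + 10 + \frac{25}{3}\right) 2 = \left(-31\right) \frac{64}{3} \cdot 2 = \left(- \frac{1984}{3}\right) 2 = - \frac{3968}{3}$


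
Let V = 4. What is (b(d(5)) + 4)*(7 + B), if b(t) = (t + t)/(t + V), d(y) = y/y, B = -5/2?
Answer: 99/5 ≈ 19.800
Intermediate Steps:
B = -5/2 (B = -5*½ = -5/2 ≈ -2.5000)
d(y) = 1
b(t) = 2*t/(4 + t) (b(t) = (t + t)/(t + 4) = (2*t)/(4 + t) = 2*t/(4 + t))
(b(d(5)) + 4)*(7 + B) = (2*1/(4 + 1) + 4)*(7 - 5/2) = (2*1/5 + 4)*(9/2) = (2*1*(⅕) + 4)*(9/2) = (⅖ + 4)*(9/2) = (22/5)*(9/2) = 99/5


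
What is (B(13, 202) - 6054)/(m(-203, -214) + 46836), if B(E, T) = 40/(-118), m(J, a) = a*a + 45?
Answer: -357206/5467943 ≈ -0.065327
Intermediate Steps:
m(J, a) = 45 + a**2 (m(J, a) = a**2 + 45 = 45 + a**2)
B(E, T) = -20/59 (B(E, T) = 40*(-1/118) = -20/59)
(B(13, 202) - 6054)/(m(-203, -214) + 46836) = (-20/59 - 6054)/((45 + (-214)**2) + 46836) = -357206/(59*((45 + 45796) + 46836)) = -357206/(59*(45841 + 46836)) = -357206/59/92677 = -357206/59*1/92677 = -357206/5467943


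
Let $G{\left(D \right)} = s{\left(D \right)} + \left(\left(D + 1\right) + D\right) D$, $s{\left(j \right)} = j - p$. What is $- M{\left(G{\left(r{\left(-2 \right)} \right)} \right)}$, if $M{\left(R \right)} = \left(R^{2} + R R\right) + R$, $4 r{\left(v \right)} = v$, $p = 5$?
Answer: $-55$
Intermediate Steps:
$r{\left(v \right)} = \frac{v}{4}$
$s{\left(j \right)} = -5 + j$ ($s{\left(j \right)} = j - 5 = -5 + j$)
$G{\left(D \right)} = -5 + D + D \left(1 + 2 D\right)$ ($G{\left(D \right)} = \left(-5 + D\right) + \left(\left(D + 1\right) + D\right) D = \left(-5 + D\right) + \left(\left(1 + D\right) + D\right) D = \left(-5 + D\right) + \left(1 + 2 D\right) D = \left(-5 + D\right) + D \left(1 + 2 D\right) = -5 + D + D \left(1 + 2 D\right)$)
$M{\left(R \right)} = R + 2 R^{2}$ ($M{\left(R \right)} = \left(R^{2} + R^{2}\right) + R = 2 R^{2} + R = R + 2 R^{2}$)
$- M{\left(G{\left(r{\left(-2 \right)} \right)} \right)} = - \left(-5 + 2 \cdot \frac{1}{4} \left(-2\right) + 2 \left(\frac{1}{4} \left(-2\right)\right)^{2}\right) \left(1 + 2 \left(-5 + 2 \cdot \frac{1}{4} \left(-2\right) + 2 \left(\frac{1}{4} \left(-2\right)\right)^{2}\right)\right) = - \left(-5 + 2 \left(- \frac{1}{2}\right) + 2 \left(- \frac{1}{2}\right)^{2}\right) \left(1 + 2 \left(-5 + 2 \left(- \frac{1}{2}\right) + 2 \left(- \frac{1}{2}\right)^{2}\right)\right) = - \left(-5 - 1 + 2 \cdot \frac{1}{4}\right) \left(1 + 2 \left(-5 - 1 + 2 \cdot \frac{1}{4}\right)\right) = - \left(-5 - 1 + \frac{1}{2}\right) \left(1 + 2 \left(-5 - 1 + \frac{1}{2}\right)\right) = - \frac{\left(-11\right) \left(1 + 2 \left(- \frac{11}{2}\right)\right)}{2} = - \frac{\left(-11\right) \left(1 - 11\right)}{2} = - \frac{\left(-11\right) \left(-10\right)}{2} = \left(-1\right) 55 = -55$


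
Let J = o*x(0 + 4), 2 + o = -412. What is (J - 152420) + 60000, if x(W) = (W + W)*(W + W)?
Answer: -118916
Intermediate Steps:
o = -414 (o = -2 - 412 = -414)
x(W) = 4*W² (x(W) = (2*W)*(2*W) = 4*W²)
J = -26496 (J = -1656*(0 + 4)² = -1656*4² = -1656*16 = -414*64 = -26496)
(J - 152420) + 60000 = (-26496 - 152420) + 60000 = -178916 + 60000 = -118916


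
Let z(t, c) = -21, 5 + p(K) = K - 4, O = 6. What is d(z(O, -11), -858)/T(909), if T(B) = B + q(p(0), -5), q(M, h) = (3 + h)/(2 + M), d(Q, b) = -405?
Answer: -567/1273 ≈ -0.44540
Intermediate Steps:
p(K) = -9 + K (p(K) = -5 + (K - 4) = -5 + (-4 + K) = -9 + K)
q(M, h) = (3 + h)/(2 + M)
T(B) = 2/7 + B (T(B) = B + (3 - 5)/(2 + (-9 + 0)) = B - 2/(2 - 9) = B - 2/(-7) = B - ⅐*(-2) = B + 2/7 = 2/7 + B)
d(z(O, -11), -858)/T(909) = -405/(2/7 + 909) = -405/6365/7 = -405*7/6365 = -567/1273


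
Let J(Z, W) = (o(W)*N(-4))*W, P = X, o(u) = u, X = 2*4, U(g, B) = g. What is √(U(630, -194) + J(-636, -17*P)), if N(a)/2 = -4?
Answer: I*√147338 ≈ 383.85*I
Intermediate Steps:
X = 8
N(a) = -8 (N(a) = 2*(-4) = -8)
P = 8
J(Z, W) = -8*W² (J(Z, W) = (W*(-8))*W = (-8*W)*W = -8*W²)
√(U(630, -194) + J(-636, -17*P)) = √(630 - 8*(-17*8)²) = √(630 - 8*(-136)²) = √(630 - 8*18496) = √(630 - 147968) = √(-147338) = I*√147338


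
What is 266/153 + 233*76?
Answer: 2709590/153 ≈ 17710.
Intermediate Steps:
266/153 + 233*76 = 266*(1/153) + 17708 = 266/153 + 17708 = 2709590/153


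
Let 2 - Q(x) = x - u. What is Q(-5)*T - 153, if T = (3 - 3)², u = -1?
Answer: -153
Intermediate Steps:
Q(x) = 1 - x (Q(x) = 2 - (x - 1*(-1)) = 2 - (x + 1) = 2 - (1 + x) = 2 + (-1 - x) = 1 - x)
T = 0 (T = 0² = 0)
Q(-5)*T - 153 = (1 - 1*(-5))*0 - 153 = (1 + 5)*0 - 153 = 6*0 - 153 = 0 - 153 = -153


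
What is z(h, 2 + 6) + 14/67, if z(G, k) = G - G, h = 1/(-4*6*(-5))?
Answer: 14/67 ≈ 0.20896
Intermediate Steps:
h = 1/120 (h = 1/(-24*(-5)) = 1/120 ≈ 0.0083333)
z(G, k) = 0
z(h, 2 + 6) + 14/67 = 0 + 14/67 = 14/67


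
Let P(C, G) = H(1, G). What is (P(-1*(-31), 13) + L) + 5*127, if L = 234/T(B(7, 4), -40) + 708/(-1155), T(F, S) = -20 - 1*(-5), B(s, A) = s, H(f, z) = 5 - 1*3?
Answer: 239003/385 ≈ 620.79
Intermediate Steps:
H(f, z) = 2 (H(f, z) = 5 - 3 = 2)
P(C, G) = 2
T(F, S) = -15 (T(F, S) = -20 + 5 = -15)
L = -6242/385 (L = 234/(-15) + 708/(-1155) = 234*(-1/15) + 708*(-1/1155) = -78/5 - 236/385 = -6242/385 ≈ -16.213)
(P(-1*(-31), 13) + L) + 5*127 = (2 - 6242/385) + 5*127 = -5472/385 + 635 = 239003/385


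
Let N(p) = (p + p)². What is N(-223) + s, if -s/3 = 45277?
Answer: 63085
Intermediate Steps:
s = -135831 (s = -3*45277 = -135831)
N(p) = 4*p² (N(p) = (2*p)² = 4*p²)
N(-223) + s = 4*(-223)² - 135831 = 4*49729 - 135831 = 198916 - 135831 = 63085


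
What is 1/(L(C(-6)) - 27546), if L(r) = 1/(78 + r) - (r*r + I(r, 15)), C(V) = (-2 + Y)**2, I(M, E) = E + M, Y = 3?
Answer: -79/2177476 ≈ -3.6281e-5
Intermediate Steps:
C(V) = 1 (C(V) = (-2 + 3)**2 = 1**2 = 1)
L(r) = -15 + 1/(78 + r) - r - r**2 (L(r) = 1/(78 + r) - (r*r + (15 + r)) = 1/(78 + r) - (r**2 + (15 + r)) = 1/(78 + r) - (15 + r + r**2) = 1/(78 + r) + (-15 - r - r**2) = -15 + 1/(78 + r) - r - r**2)
1/(L(C(-6)) - 27546) = 1/((-1169 - 1*1**3 - 93*1 - 79*1**2)/(78 + 1) - 27546) = 1/((-1169 - 1*1 - 93 - 79*1)/79 - 27546) = 1/((-1169 - 1 - 93 - 79)/79 - 27546) = 1/((1/79)*(-1342) - 27546) = 1/(-1342/79 - 27546) = 1/(-2177476/79) = -79/2177476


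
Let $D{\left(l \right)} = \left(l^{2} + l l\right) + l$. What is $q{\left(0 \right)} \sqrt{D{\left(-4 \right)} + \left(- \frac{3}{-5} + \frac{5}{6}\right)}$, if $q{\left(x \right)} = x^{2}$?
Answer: $0$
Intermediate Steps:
$D{\left(l \right)} = l + 2 l^{2}$ ($D{\left(l \right)} = \left(l^{2} + l^{2}\right) + l = 2 l^{2} + l = l + 2 l^{2}$)
$q{\left(0 \right)} \sqrt{D{\left(-4 \right)} + \left(- \frac{3}{-5} + \frac{5}{6}\right)} = 0^{2} \sqrt{- 4 \left(1 + 2 \left(-4\right)\right) + \left(- \frac{3}{-5} + \frac{5}{6}\right)} = 0 \sqrt{- 4 \left(1 - 8\right) + \left(\left(-3\right) \left(- \frac{1}{5}\right) + 5 \cdot \frac{1}{6}\right)} = 0 \sqrt{\left(-4\right) \left(-7\right) + \left(\frac{3}{5} + \frac{5}{6}\right)} = 0 \sqrt{28 + \frac{43}{30}} = 0 \sqrt{\frac{883}{30}} = 0 \frac{\sqrt{26490}}{30} = 0$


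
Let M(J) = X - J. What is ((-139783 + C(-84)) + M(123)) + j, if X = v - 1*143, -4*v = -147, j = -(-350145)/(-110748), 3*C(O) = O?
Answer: -1292460646/9229 ≈ -1.4004e+5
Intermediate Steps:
C(O) = O/3
j = -116715/36916 (j = -(-350145)*(-1)/110748 = -1*116715/36916 = -116715/36916 ≈ -3.1616)
v = 147/4 (v = -¼*(-147) = 147/4 ≈ 36.750)
X = -425/4 (X = 147/4 - 1*143 = 147/4 - 143 = -425/4 ≈ -106.25)
M(J) = -425/4 - J
((-139783 + C(-84)) + M(123)) + j = ((-139783 + (⅓)*(-84)) + (-425/4 - 1*123)) - 116715/36916 = ((-139783 - 28) + (-425/4 - 123)) - 116715/36916 = (-139811 - 917/4) - 116715/36916 = -560161/4 - 116715/36916 = -1292460646/9229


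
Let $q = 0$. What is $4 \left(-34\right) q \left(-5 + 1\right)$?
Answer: $0$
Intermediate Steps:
$4 \left(-34\right) q \left(-5 + 1\right) = 4 \left(-34\right) 0 \left(-5 + 1\right) = - 136 \cdot 0 \left(-4\right) = \left(-136\right) 0 = 0$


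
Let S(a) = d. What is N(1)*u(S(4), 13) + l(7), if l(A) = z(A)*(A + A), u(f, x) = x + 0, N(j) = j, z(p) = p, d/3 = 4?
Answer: 111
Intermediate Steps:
d = 12 (d = 3*4 = 12)
S(a) = 12
u(f, x) = x
l(A) = 2*A² (l(A) = A*(A + A) = A*(2*A) = 2*A²)
N(1)*u(S(4), 13) + l(7) = 1*13 + 2*7² = 13 + 2*49 = 13 + 98 = 111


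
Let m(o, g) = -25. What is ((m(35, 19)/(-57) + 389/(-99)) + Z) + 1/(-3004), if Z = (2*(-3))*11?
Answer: -392660729/5650524 ≈ -69.491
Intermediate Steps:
Z = -66 (Z = -6*11 = -66)
((m(35, 19)/(-57) + 389/(-99)) + Z) + 1/(-3004) = ((-25/(-57) + 389/(-99)) - 66) + 1/(-3004) = ((-25*(-1/57) + 389*(-1/99)) - 66) - 1/3004 = ((25/57 - 389/99) - 66) - 1/3004 = (-6566/1881 - 66) - 1/3004 = -130712/1881 - 1/3004 = -392660729/5650524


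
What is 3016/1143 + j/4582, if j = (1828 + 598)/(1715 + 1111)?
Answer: 2169786035/822244482 ≈ 2.6389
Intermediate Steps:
j = 1213/1413 (j = 2426/2826 = 2426*(1/2826) = 1213/1413 ≈ 0.85846)
3016/1143 + j/4582 = 3016/1143 + (1213/1413)/4582 = 3016*(1/1143) + (1213/1413)*(1/4582) = 3016/1143 + 1213/6474366 = 2169786035/822244482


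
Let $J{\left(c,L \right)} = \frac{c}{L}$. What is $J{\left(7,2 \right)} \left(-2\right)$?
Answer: $-7$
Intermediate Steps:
$J{\left(7,2 \right)} \left(-2\right) = \frac{7}{2} \left(-2\right) = -7$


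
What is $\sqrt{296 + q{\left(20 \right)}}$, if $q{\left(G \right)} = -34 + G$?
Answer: $\sqrt{282} \approx 16.793$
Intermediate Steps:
$\sqrt{296 + q{\left(20 \right)}} = \sqrt{296 + \left(-34 + 20\right)} = \sqrt{296 - 14} = \sqrt{282}$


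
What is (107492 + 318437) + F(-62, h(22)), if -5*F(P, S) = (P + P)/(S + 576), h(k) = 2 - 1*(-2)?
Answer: 308798556/725 ≈ 4.2593e+5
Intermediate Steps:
h(k) = 4 (h(k) = 2 + 2 = 4)
F(P, S) = -2*P/(5*(576 + S)) (F(P, S) = -(P + P)/(5*(S + 576)) = -2*P/(5*(576 + S)))
(107492 + 318437) + F(-62, h(22)) = (107492 + 318437) - 2*(-62)/(2880 + 5*4) = 425929 - 2*(-62)/(2880 + 20) = 425929 - 2*(-62)/2900 = 425929 - 2*(-62)*1/2900 = 425929 + 31/725 = 308798556/725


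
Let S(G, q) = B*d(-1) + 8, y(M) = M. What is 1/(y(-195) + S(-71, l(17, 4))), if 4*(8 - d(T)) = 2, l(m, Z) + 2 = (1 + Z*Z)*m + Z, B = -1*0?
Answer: -1/187 ≈ -0.0053476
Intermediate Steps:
B = 0
l(m, Z) = -2 + Z + m*(1 + Z**2) (l(m, Z) = -2 + ((1 + Z*Z)*m + Z) = -2 + ((1 + Z**2)*m + Z) = -2 + (m*(1 + Z**2) + Z) = -2 + (Z + m*(1 + Z**2)) = -2 + Z + m*(1 + Z**2))
d(T) = 15/2 (d(T) = 8 - 1/4*2 = 8 - 1/2 = 15/2)
S(G, q) = 8 (S(G, q) = 0*(15/2) + 8 = 0 + 8 = 8)
1/(y(-195) + S(-71, l(17, 4))) = 1/(-195 + 8) = 1/(-187) = -1/187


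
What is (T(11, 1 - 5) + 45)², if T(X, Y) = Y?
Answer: 1681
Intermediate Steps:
(T(11, 1 - 5) + 45)² = ((1 - 5) + 45)² = (-4 + 45)² = 41² = 1681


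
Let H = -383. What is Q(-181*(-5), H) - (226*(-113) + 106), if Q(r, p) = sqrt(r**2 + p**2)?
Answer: 25432 + sqrt(965714) ≈ 26415.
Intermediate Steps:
Q(r, p) = sqrt(p**2 + r**2)
Q(-181*(-5), H) - (226*(-113) + 106) = sqrt((-383)**2 + (-181*(-5))**2) - (226*(-113) + 106) = sqrt(146689 + 905**2) - (-25538 + 106) = sqrt(146689 + 819025) - 1*(-25432) = sqrt(965714) + 25432 = 25432 + sqrt(965714)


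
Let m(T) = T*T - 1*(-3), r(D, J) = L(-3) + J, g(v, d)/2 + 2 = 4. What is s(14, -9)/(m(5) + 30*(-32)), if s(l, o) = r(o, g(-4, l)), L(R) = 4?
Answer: -2/233 ≈ -0.0085837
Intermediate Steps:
g(v, d) = 4 (g(v, d) = -4 + 2*4 = -4 + 8 = 4)
r(D, J) = 4 + J
s(l, o) = 8 (s(l, o) = 4 + 4 = 8)
m(T) = 3 + T**2 (m(T) = T**2 + 3 = 3 + T**2)
s(14, -9)/(m(5) + 30*(-32)) = 8/((3 + 5**2) + 30*(-32)) = 8/((3 + 25) - 960) = 8/(28 - 960) = 8/(-932) = 8*(-1/932) = -2/233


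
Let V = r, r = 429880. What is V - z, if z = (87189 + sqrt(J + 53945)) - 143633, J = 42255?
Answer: 486324 - 10*sqrt(962) ≈ 4.8601e+5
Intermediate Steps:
V = 429880
z = -56444 + 10*sqrt(962) (z = (87189 + sqrt(42255 + 53945)) - 143633 = (87189 + sqrt(96200)) - 143633 = (87189 + 10*sqrt(962)) - 143633 = -56444 + 10*sqrt(962) ≈ -56134.)
V - z = 429880 - (-56444 + 10*sqrt(962)) = 429880 + (56444 - 10*sqrt(962)) = 486324 - 10*sqrt(962)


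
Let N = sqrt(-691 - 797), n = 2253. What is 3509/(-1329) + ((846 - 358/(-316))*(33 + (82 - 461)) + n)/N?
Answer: -3509/1329 + 5744386*I*sqrt(93)/7347 ≈ -2.6403 + 7540.1*I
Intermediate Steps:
N = 4*I*sqrt(93) (N = sqrt(-1488) = 4*I*sqrt(93) ≈ 38.575*I)
3509/(-1329) + ((846 - 358/(-316))*(33 + (82 - 461)) + n)/N = 3509/(-1329) + ((846 - 358/(-316))*(33 + (82 - 461)) + 2253)/((4*I*sqrt(93))) = 3509*(-1/1329) + ((846 - 358*(-1/316))*(33 - 379) + 2253)*(-I*sqrt(93)/372) = -3509/1329 + ((846 + 179/158)*(-346) + 2253)*(-I*sqrt(93)/372) = -3509/1329 + ((133847/158)*(-346) + 2253)*(-I*sqrt(93)/372) = -3509/1329 + (-23155531/79 + 2253)*(-I*sqrt(93)/372) = -3509/1329 - (-5744386)*I*sqrt(93)/7347 = -3509/1329 + 5744386*I*sqrt(93)/7347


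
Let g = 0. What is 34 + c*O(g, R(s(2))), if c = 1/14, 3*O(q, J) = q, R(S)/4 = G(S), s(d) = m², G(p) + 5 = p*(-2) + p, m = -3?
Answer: 34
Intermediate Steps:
G(p) = -5 - p (G(p) = -5 + (p*(-2) + p) = -5 + (-2*p + p) = -5 - p)
s(d) = 9 (s(d) = (-3)² = 9)
R(S) = -20 - 4*S (R(S) = 4*(-5 - S) = -20 - 4*S)
O(q, J) = q/3
c = 1/14 ≈ 0.071429
34 + c*O(g, R(s(2))) = 34 + ((⅓)*0)/14 = 34 + (1/14)*0 = 34 + 0 = 34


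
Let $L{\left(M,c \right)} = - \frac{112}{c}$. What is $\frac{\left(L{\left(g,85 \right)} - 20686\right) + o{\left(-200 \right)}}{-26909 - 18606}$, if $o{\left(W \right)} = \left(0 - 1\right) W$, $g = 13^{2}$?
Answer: $\frac{1741422}{3868775} \approx 0.45012$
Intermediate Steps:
$g = 169$
$o{\left(W \right)} = - W$
$\frac{\left(L{\left(g,85 \right)} - 20686\right) + o{\left(-200 \right)}}{-26909 - 18606} = \frac{\left(- \frac{112}{85} - 20686\right) - -200}{-26909 - 18606} = \frac{\left(\left(-112\right) \frac{1}{85} - 20686\right) + 200}{-45515} = \left(\left(- \frac{112}{85} - 20686\right) + 200\right) \left(- \frac{1}{45515}\right) = \left(- \frac{1758422}{85} + 200\right) \left(- \frac{1}{45515}\right) = \left(- \frac{1741422}{85}\right) \left(- \frac{1}{45515}\right) = \frac{1741422}{3868775}$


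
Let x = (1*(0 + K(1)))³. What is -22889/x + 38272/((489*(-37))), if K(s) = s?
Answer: -414168949/18093 ≈ -22891.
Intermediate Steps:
x = 1 (x = (1*(0 + 1))³ = (1*1)³ = 1³ = 1)
-22889/x + 38272/((489*(-37))) = -22889/1 + 38272/((489*(-37))) = -22889*1 + 38272/(-18093) = -22889 + 38272*(-1/18093) = -22889 - 38272/18093 = -414168949/18093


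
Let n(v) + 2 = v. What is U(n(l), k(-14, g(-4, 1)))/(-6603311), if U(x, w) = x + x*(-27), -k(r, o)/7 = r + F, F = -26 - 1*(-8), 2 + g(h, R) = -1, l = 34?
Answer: 64/507947 ≈ 0.00012600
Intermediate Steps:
n(v) = -2 + v
g(h, R) = -3 (g(h, R) = -2 - 1 = -3)
F = -18 (F = -26 + 8 = -18)
k(r, o) = 126 - 7*r (k(r, o) = -7*(r - 18) = -7*(-18 + r) = 126 - 7*r)
U(x, w) = -26*x (U(x, w) = x - 27*x = -26*x)
U(n(l), k(-14, g(-4, 1)))/(-6603311) = -26*(-2 + 34)/(-6603311) = -26*32*(-1/6603311) = -832*(-1/6603311) = 64/507947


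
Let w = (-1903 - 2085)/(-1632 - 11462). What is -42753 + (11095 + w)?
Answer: -207262932/6547 ≈ -31658.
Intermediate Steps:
w = 1994/6547 (w = -3988/(-13094) = -3988*(-1/13094) = 1994/6547 ≈ 0.30457)
-42753 + (11095 + w) = -42753 + (11095 + 1994/6547) = -42753 + 72640959/6547 = -207262932/6547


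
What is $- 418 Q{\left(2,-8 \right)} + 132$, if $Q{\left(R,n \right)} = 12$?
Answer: $-4884$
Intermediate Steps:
$- 418 Q{\left(2,-8 \right)} + 132 = \left(-418\right) 12 + 132 = -5016 + 132 = -4884$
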